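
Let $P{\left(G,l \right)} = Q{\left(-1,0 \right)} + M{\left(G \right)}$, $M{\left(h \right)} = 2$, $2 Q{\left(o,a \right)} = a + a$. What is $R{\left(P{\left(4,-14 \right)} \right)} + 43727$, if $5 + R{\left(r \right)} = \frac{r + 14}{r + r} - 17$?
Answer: $43709$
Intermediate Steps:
$Q{\left(o,a \right)} = a$ ($Q{\left(o,a \right)} = \frac{a + a}{2} = \frac{2 a}{2} = a$)
$P{\left(G,l \right)} = 2$ ($P{\left(G,l \right)} = 0 + 2 = 2$)
$R{\left(r \right)} = -22 + \frac{14 + r}{2 r}$ ($R{\left(r \right)} = -5 + \left(\frac{r + 14}{r + r} - 17\right) = -5 - \left(17 - \frac{14 + r}{2 r}\right) = -22 + \frac{14 + r}{2 r}$)
$R{\left(P{\left(4,-14 \right)} \right)} + 43727 = \left(- \frac{43}{2} + \frac{7}{2}\right) + 43727 = -18 + 43727 = 43709$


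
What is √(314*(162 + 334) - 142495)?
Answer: √13249 ≈ 115.10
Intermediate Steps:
√(314*(162 + 334) - 142495) = √(314*496 - 142495) = √(155744 - 142495) = √13249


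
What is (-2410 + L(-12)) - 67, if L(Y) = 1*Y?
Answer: -2489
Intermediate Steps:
L(Y) = Y
(-2410 + L(-12)) - 67 = (-2410 - 12) - 67 = -2422 - 67 = -2489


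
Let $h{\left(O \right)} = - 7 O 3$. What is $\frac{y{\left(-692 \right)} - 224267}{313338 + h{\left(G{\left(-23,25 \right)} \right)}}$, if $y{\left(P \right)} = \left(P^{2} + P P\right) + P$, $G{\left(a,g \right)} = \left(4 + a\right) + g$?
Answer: $\frac{732769}{313212} \approx 2.3395$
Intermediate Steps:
$G{\left(a,g \right)} = 4 + a + g$
$h{\left(O \right)} = - 21 O$
$y{\left(P \right)} = P + 2 P^{2}$ ($y{\left(P \right)} = \left(P^{2} + P^{2}\right) + P = 2 P^{2} + P = P + 2 P^{2}$)
$\frac{y{\left(-692 \right)} - 224267}{313338 + h{\left(G{\left(-23,25 \right)} \right)}} = \frac{- 692 \left(1 + 2 \left(-692\right)\right) - 224267}{313338 - 21 \left(4 - 23 + 25\right)} = \frac{- 692 \left(1 - 1384\right) - 224267}{313338 - 126} = \frac{\left(-692\right) \left(-1383\right) - 224267}{313338 - 126} = \frac{957036 - 224267}{313212} = 732769 \cdot \frac{1}{313212} = \frac{732769}{313212}$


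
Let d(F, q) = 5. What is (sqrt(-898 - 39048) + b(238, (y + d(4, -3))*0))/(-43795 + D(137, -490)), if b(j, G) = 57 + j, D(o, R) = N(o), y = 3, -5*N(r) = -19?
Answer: -1475/218956 - 5*I*sqrt(39946)/218956 ≈ -0.0067365 - 0.004564*I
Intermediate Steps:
N(r) = 19/5 (N(r) = -1/5*(-19) = 19/5)
D(o, R) = 19/5
(sqrt(-898 - 39048) + b(238, (y + d(4, -3))*0))/(-43795 + D(137, -490)) = (sqrt(-898 - 39048) + (57 + 238))/(-43795 + 19/5) = (sqrt(-39946) + 295)/(-218956/5) = (I*sqrt(39946) + 295)*(-5/218956) = (295 + I*sqrt(39946))*(-5/218956) = -1475/218956 - 5*I*sqrt(39946)/218956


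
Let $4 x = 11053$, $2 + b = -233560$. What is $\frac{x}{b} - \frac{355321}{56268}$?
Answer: $- \frac{3959284093}{625812696} \approx -6.3266$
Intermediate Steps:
$b = -233562$ ($b = -2 - 233560 = -233562$)
$x = \frac{11053}{4}$ ($x = \frac{1}{4} \cdot 11053 = \frac{11053}{4} \approx 2763.3$)
$\frac{x}{b} - \frac{355321}{56268} = \frac{11053}{4 \left(-233562\right)} - \frac{355321}{56268} = \frac{11053}{4} \left(- \frac{1}{233562}\right) - \frac{355321}{56268} = - \frac{1579}{133464} - \frac{355321}{56268} = - \frac{3959284093}{625812696}$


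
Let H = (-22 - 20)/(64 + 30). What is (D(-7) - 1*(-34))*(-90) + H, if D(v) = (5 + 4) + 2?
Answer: -190371/47 ≈ -4050.4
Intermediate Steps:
D(v) = 11 (D(v) = 9 + 2 = 11)
H = -21/47 (H = -42/94 = -42*1/94 = -21/47 ≈ -0.44681)
(D(-7) - 1*(-34))*(-90) + H = (11 - 1*(-34))*(-90) - 21/47 = (11 + 34)*(-90) - 21/47 = 45*(-90) - 21/47 = -4050 - 21/47 = -190371/47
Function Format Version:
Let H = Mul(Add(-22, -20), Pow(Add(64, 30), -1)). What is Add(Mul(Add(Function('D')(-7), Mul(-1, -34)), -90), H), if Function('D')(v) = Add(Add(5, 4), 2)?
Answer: Rational(-190371, 47) ≈ -4050.4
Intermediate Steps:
Function('D')(v) = 11 (Function('D')(v) = Add(9, 2) = 11)
H = Rational(-21, 47) (H = Mul(-42, Pow(94, -1)) = Mul(-42, Rational(1, 94)) = Rational(-21, 47) ≈ -0.44681)
Add(Mul(Add(Function('D')(-7), Mul(-1, -34)), -90), H) = Add(Mul(Add(11, Mul(-1, -34)), -90), Rational(-21, 47)) = Add(Mul(Add(11, 34), -90), Rational(-21, 47)) = Add(Mul(45, -90), Rational(-21, 47)) = Add(-4050, Rational(-21, 47)) = Rational(-190371, 47)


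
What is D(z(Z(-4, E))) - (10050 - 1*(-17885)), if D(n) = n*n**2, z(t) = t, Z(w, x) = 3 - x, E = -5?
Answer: -27423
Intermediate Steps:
D(n) = n**3
D(z(Z(-4, E))) - (10050 - 1*(-17885)) = (3 - 1*(-5))**3 - (10050 - 1*(-17885)) = (3 + 5)**3 - (10050 + 17885) = 8**3 - 1*27935 = 512 - 27935 = -27423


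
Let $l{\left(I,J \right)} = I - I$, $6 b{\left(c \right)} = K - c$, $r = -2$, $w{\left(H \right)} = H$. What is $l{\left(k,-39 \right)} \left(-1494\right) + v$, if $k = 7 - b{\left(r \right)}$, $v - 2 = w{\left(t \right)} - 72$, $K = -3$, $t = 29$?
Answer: $-41$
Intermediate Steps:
$v = -41$ ($v = 2 + \left(29 - 72\right) = 2 - 43 = -41$)
$b{\left(c \right)} = - \frac{1}{2} - \frac{c}{6}$ ($b{\left(c \right)} = \frac{-3 - c}{6} = - \frac{1}{2} - \frac{c}{6}$)
$k = \frac{43}{6}$ ($k = 7 - \left(- \frac{1}{2} - - \frac{1}{3}\right) = 7 - \left(- \frac{1}{2} + \frac{1}{3}\right) = 7 - - \frac{1}{6} = 7 + \frac{1}{6} = \frac{43}{6} \approx 7.1667$)
$l{\left(I,J \right)} = 0$
$l{\left(k,-39 \right)} \left(-1494\right) + v = 0 \left(-1494\right) - 41 = 0 - 41 = -41$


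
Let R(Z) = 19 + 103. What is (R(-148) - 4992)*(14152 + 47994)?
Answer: -302651020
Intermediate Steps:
R(Z) = 122
(R(-148) - 4992)*(14152 + 47994) = (122 - 4992)*(14152 + 47994) = -4870*62146 = -302651020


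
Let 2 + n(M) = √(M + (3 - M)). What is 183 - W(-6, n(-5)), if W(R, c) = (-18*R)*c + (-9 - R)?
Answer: 402 - 108*√3 ≈ 214.94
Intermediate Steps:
n(M) = -2 + √3 (n(M) = -2 + √(M + (3 - M)) = -2 + √3)
W(R, c) = -9 - R - 18*R*c (W(R, c) = -18*R*c + (-9 - R) = -9 - R - 18*R*c)
183 - W(-6, n(-5)) = 183 - (-9 - 1*(-6) - 18*(-6)*(-2 + √3)) = 183 - (-9 + 6 + (-216 + 108*√3)) = 183 - (-219 + 108*√3) = 183 + (219 - 108*√3) = 402 - 108*√3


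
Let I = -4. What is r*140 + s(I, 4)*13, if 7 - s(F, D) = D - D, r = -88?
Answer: -12229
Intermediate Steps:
s(F, D) = 7 (s(F, D) = 7 - (D - D) = 7 - 1*0 = 7 + 0 = 7)
r*140 + s(I, 4)*13 = -88*140 + 7*13 = -12320 + 91 = -12229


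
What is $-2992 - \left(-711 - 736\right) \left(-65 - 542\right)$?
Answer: $-881321$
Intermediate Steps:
$-2992 - \left(-711 - 736\right) \left(-65 - 542\right) = -2992 - \left(-1447\right) \left(-607\right) = -2992 - 878329 = -881321$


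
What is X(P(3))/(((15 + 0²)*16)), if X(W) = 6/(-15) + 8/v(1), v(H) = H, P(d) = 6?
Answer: 19/600 ≈ 0.031667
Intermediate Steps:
X(W) = 38/5 (X(W) = 6/(-15) + 8/1 = 6*(-1/15) + 8*1 = -⅖ + 8 = 38/5)
X(P(3))/(((15 + 0²)*16)) = 38/(5*(((15 + 0²)*16))) = 38/(5*(((15 + 0)*16))) = 38/(5*((15*16))) = (38/5)/240 = (38/5)*(1/240) = 19/600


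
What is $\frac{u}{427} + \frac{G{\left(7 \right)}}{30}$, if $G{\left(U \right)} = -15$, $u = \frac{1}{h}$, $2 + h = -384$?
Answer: $- \frac{41206}{82411} \approx -0.50001$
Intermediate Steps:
$h = -386$ ($h = -2 - 384 = -386$)
$u = - \frac{1}{386}$ ($u = \frac{1}{-386} = - \frac{1}{386} \approx -0.0025907$)
$\frac{u}{427} + \frac{G{\left(7 \right)}}{30} = - \frac{1}{386 \cdot 427} - \frac{15}{30} = \left(- \frac{1}{386}\right) \frac{1}{427} - \frac{1}{2} = - \frac{1}{164822} - \frac{1}{2} = - \frac{41206}{82411}$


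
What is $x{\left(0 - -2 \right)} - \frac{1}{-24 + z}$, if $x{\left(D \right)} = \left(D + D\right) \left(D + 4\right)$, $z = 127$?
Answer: $\frac{2471}{103} \approx 23.99$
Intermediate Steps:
$x{\left(D \right)} = 2 D \left(4 + D\right)$
$x{\left(0 - -2 \right)} - \frac{1}{-24 + z} = 2 \left(0 - -2\right) \left(4 + \left(0 - -2\right)\right) - \frac{1}{-24 + 127} = 2 \left(0 + 2\right) \left(4 + \left(0 + 2\right)\right) - \frac{1}{103} = 2 \cdot 2 \left(4 + 2\right) - \frac{1}{103} = 2 \cdot 2 \cdot 6 - \frac{1}{103} = 24 - \frac{1}{103} = \frac{2471}{103}$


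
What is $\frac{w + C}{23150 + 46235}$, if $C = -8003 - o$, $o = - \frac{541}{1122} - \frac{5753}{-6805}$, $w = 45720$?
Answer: $\frac{287974442209}{529769045850} \approx 0.54358$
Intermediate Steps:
$o = \frac{2773361}{7635210}$ ($o = \left(-541\right) \frac{1}{1122} - - \frac{5753}{6805} = - \frac{541}{1122} + \frac{5753}{6805} = \frac{2773361}{7635210} \approx 0.36323$)
$C = - \frac{61107358991}{7635210}$ ($C = -8003 - \frac{2773361}{7635210} = - \frac{61107358991}{7635210} \approx -8003.4$)
$\frac{w + C}{23150 + 46235} = \frac{45720 - \frac{61107358991}{7635210}}{23150 + 46235} = \frac{287974442209}{7635210 \cdot 69385} = \frac{287974442209}{7635210} \cdot \frac{1}{69385} = \frac{287974442209}{529769045850}$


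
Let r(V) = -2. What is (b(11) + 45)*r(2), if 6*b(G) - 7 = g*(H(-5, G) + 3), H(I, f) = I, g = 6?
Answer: -265/3 ≈ -88.333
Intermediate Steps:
b(G) = -⅚ (b(G) = 7/6 + (6*(-5 + 3))/6 = 7/6 + (6*(-2))/6 = 7/6 + (⅙)*(-12) = 7/6 - 2 = -⅚)
(b(11) + 45)*r(2) = (-⅚ + 45)*(-2) = (265/6)*(-2) = -265/3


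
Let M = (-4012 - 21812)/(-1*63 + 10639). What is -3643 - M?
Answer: -2406409/661 ≈ -3640.6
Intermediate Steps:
M = -1614/661 (M = -25824/(-63 + 10639) = -25824/10576 = -25824*1/10576 = -1614/661 ≈ -2.4418)
-3643 - M = -3643 - 1*(-1614/661) = -3643 + 1614/661 = -2406409/661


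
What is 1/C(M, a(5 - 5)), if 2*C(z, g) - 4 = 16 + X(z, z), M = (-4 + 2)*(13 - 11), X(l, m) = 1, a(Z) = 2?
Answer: 2/21 ≈ 0.095238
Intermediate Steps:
M = -4 (M = -2*2 = -4)
C(z, g) = 21/2 (C(z, g) = 2 + (16 + 1)/2 = 2 + (1/2)*17 = 2 + 17/2 = 21/2)
1/C(M, a(5 - 5)) = 1/(21/2) = 2/21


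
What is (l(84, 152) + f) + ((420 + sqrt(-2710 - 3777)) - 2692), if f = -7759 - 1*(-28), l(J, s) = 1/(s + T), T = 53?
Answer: -2050614/205 + I*sqrt(6487) ≈ -10003.0 + 80.542*I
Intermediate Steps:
l(J, s) = 1/(53 + s) (l(J, s) = 1/(s + 53) = 1/(53 + s))
f = -7731 (f = -7759 + 28 = -7731)
(l(84, 152) + f) + ((420 + sqrt(-2710 - 3777)) - 2692) = (1/(53 + 152) - 7731) + ((420 + sqrt(-2710 - 3777)) - 2692) = (1/205 - 7731) + ((420 + sqrt(-6487)) - 2692) = (1/205 - 7731) + ((420 + I*sqrt(6487)) - 2692) = -1584854/205 + (-2272 + I*sqrt(6487)) = -2050614/205 + I*sqrt(6487)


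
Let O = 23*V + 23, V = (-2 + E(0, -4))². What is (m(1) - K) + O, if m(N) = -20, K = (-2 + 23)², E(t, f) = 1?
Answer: -415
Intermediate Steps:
K = 441 (K = 21² = 441)
V = 1 (V = (-2 + 1)² = (-1)² = 1)
O = 46 (O = 23*1 + 23 = 23 + 23 = 46)
(m(1) - K) + O = (-20 - 1*441) + 46 = (-20 - 441) + 46 = -461 + 46 = -415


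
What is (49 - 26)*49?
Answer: 1127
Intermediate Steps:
(49 - 26)*49 = 23*49 = 1127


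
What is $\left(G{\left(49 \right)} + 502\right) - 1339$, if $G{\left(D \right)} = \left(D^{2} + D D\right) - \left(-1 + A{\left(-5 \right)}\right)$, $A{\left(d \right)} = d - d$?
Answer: $3966$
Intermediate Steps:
$A{\left(d \right)} = 0$
$G{\left(D \right)} = 1 + 2 D^{2}$ ($G{\left(D \right)} = \left(D^{2} + D D\right) + \left(1 - 0\right) = \left(D^{2} + D^{2}\right) + \left(1 + 0\right) = 2 D^{2} + 1 = 1 + 2 D^{2}$)
$\left(G{\left(49 \right)} + 502\right) - 1339 = \left(\left(1 + 2 \cdot 49^{2}\right) + 502\right) - 1339 = \left(\left(1 + 2 \cdot 2401\right) + 502\right) - 1339 = \left(\left(1 + 4802\right) + 502\right) - 1339 = \left(4803 + 502\right) - 1339 = 5305 - 1339 = 3966$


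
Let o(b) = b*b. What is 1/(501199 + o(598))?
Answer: 1/858803 ≈ 1.1644e-6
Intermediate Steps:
o(b) = b²
1/(501199 + o(598)) = 1/(501199 + 598²) = 1/(501199 + 357604) = 1/858803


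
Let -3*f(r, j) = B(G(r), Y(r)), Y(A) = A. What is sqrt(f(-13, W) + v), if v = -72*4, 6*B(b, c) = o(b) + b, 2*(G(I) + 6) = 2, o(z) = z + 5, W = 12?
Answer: I*sqrt(10358)/6 ≈ 16.962*I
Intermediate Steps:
o(z) = 5 + z
G(I) = -5 (G(I) = -6 + (1/2)*2 = -6 + 1 = -5)
B(b, c) = 5/6 + b/3 (B(b, c) = ((5 + b) + b)/6 = (5 + 2*b)/6 = 5/6 + b/3)
f(r, j) = 5/18 (f(r, j) = -(5/6 + (1/3)*(-5))/3 = -(5/6 - 5/3)/3 = -1/3*(-5/6) = 5/18)
v = -288
sqrt(f(-13, W) + v) = sqrt(5/18 - 288) = sqrt(-5179/18) = I*sqrt(10358)/6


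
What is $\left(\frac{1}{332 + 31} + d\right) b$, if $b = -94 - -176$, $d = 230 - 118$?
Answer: $\frac{3333874}{363} \approx 9184.2$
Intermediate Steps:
$d = 112$ ($d = 230 - 118 = 112$)
$b = 82$ ($b = -94 + 176 = 82$)
$\left(\frac{1}{332 + 31} + d\right) b = \left(\frac{1}{332 + 31} + 112\right) 82 = \left(\frac{1}{363} + 112\right) 82 = \frac{40657}{363} \cdot 82 = \frac{3333874}{363}$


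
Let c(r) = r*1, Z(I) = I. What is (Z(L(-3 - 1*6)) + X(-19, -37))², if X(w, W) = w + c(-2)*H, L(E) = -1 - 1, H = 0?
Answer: 441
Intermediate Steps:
L(E) = -2
c(r) = r
X(w, W) = w (X(w, W) = w - 2*0 = w + 0 = w)
(Z(L(-3 - 1*6)) + X(-19, -37))² = (-2 - 19)² = (-21)² = 441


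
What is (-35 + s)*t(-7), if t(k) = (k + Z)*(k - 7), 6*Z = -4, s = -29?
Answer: -20608/3 ≈ -6869.3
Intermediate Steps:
Z = -⅔ (Z = (⅙)*(-4) = -⅔ ≈ -0.66667)
t(k) = (-7 + k)*(-⅔ + k) (t(k) = (k - ⅔)*(k - 7) = (-⅔ + k)*(-7 + k) = (-7 + k)*(-⅔ + k))
(-35 + s)*t(-7) = (-35 - 29)*(14/3 + (-7)² - 23/3*(-7)) = -64*(14/3 + 49 + 161/3) = -64*322/3 = -20608/3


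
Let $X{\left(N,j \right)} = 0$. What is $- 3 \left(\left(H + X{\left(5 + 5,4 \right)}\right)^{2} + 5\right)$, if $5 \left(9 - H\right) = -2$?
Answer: $- \frac{7002}{25} \approx -280.08$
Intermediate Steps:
$H = \frac{47}{5}$ ($H = 9 - - \frac{2}{5} = 9 + \frac{2}{5} = \frac{47}{5} \approx 9.4$)
$- 3 \left(\left(H + X{\left(5 + 5,4 \right)}\right)^{2} + 5\right) = - 3 \left(\left(\frac{47}{5} + 0\right)^{2} + 5\right) = - 3 \left(\left(\frac{47}{5}\right)^{2} + 5\right) = - 3 \left(\frac{2209}{25} + 5\right) = \left(-3\right) \frac{2334}{25} = - \frac{7002}{25}$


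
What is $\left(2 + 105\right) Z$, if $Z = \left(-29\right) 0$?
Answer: $0$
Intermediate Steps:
$Z = 0$
$\left(2 + 105\right) Z = \left(2 + 105\right) 0 = 107 \cdot 0 = 0$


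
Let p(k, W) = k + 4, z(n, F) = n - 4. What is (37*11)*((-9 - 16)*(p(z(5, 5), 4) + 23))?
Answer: -284900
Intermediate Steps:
z(n, F) = -4 + n
p(k, W) = 4 + k
(37*11)*((-9 - 16)*(p(z(5, 5), 4) + 23)) = (37*11)*((-9 - 16)*((4 + (-4 + 5)) + 23)) = 407*(-25*((4 + 1) + 23)) = 407*(-25*(5 + 23)) = 407*(-25*28) = 407*(-700) = -284900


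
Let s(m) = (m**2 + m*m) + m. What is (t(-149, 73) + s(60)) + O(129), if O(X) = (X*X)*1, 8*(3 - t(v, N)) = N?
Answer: 191159/8 ≈ 23895.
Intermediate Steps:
t(v, N) = 3 - N/8
s(m) = m + 2*m**2 (s(m) = (m**2 + m**2) + m = 2*m**2 + m = m + 2*m**2)
O(X) = X**2 (O(X) = X**2*1 = X**2)
(t(-149, 73) + s(60)) + O(129) = ((3 - 1/8*73) + 60*(1 + 2*60)) + 129**2 = ((3 - 73/8) + 60*(1 + 120)) + 16641 = (-49/8 + 60*121) + 16641 = (-49/8 + 7260) + 16641 = 58031/8 + 16641 = 191159/8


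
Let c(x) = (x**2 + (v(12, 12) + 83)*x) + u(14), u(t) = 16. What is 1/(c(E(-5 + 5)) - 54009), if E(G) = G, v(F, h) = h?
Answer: -1/53993 ≈ -1.8521e-5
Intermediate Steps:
c(x) = 16 + x**2 + 95*x (c(x) = (x**2 + (12 + 83)*x) + 16 = (x**2 + 95*x) + 16 = 16 + x**2 + 95*x)
1/(c(E(-5 + 5)) - 54009) = 1/((16 + (-5 + 5)**2 + 95*(-5 + 5)) - 54009) = 1/((16 + 0**2 + 95*0) - 54009) = 1/((16 + 0 + 0) - 54009) = 1/(16 - 54009) = 1/(-53993) = -1/53993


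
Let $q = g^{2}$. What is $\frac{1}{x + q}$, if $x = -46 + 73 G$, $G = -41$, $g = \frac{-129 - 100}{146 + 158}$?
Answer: $- \frac{92416}{280799783} \approx -0.00032912$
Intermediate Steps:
$g = - \frac{229}{304} \approx -0.75329$
$x = -3039$ ($x = -46 + 73 \left(-41\right) = -46 - 2993 = -3039$)
$q = \frac{52441}{92416}$ ($q = \left(- \frac{229}{304}\right)^{2} = \frac{52441}{92416} \approx 0.56744$)
$\frac{1}{x + q} = \frac{1}{-3039 + \frac{52441}{92416}} = \frac{1}{- \frac{280799783}{92416}} = - \frac{92416}{280799783}$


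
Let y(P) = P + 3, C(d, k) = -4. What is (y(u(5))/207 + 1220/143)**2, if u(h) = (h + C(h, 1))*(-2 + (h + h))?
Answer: 64573416769/876219201 ≈ 73.696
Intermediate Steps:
u(h) = (-4 + h)*(-2 + 2*h) (u(h) = (h - 4)*(-2 + (h + h)) = (-4 + h)*(-2 + 2*h))
y(P) = 3 + P
(y(u(5))/207 + 1220/143)**2 = ((3 + (8 - 10*5 + 2*5**2))/207 + 1220/143)**2 = ((3 + (8 - 50 + 2*25))*(1/207) + 1220*(1/143))**2 = ((3 + (8 - 50 + 50))*(1/207) + 1220/143)**2 = ((3 + 8)*(1/207) + 1220/143)**2 = (11*(1/207) + 1220/143)**2 = (11/207 + 1220/143)**2 = (254113/29601)**2 = 64573416769/876219201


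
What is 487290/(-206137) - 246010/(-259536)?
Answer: -37878767035/26749986216 ≈ -1.4160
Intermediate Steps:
487290/(-206137) - 246010/(-259536) = 487290*(-1/206137) - 246010*(-1/259536) = -487290/206137 + 123005/129768 = -37878767035/26749986216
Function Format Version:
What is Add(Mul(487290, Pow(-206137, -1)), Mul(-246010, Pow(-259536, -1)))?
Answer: Rational(-37878767035, 26749986216) ≈ -1.4160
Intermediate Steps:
Add(Mul(487290, Pow(-206137, -1)), Mul(-246010, Pow(-259536, -1))) = Add(Mul(487290, Rational(-1, 206137)), Mul(-246010, Rational(-1, 259536))) = Add(Rational(-487290, 206137), Rational(123005, 129768)) = Rational(-37878767035, 26749986216)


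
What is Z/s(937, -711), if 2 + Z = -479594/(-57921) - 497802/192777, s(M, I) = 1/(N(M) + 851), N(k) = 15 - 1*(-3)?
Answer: 11960287325426/3721945539 ≈ 3213.4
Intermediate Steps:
N(k) = 18 (N(k) = 15 + 3 = 18)
s(M, I) = 1/869 (s(M, I) = 1/(18 + 851) = 1/869)
Z = 13763276554/3721945539 (Z = -2 + (-479594/(-57921) - 497802/192777) = -2 + (-479594*(-1/57921) - 497802*1/192777) = -2 + (479594/57921 - 165934/64259) = -2 + 21207167632/3721945539 = 13763276554/3721945539 ≈ 3.6979)
Z/s(937, -711) = 13763276554/(3721945539*(1/869)) = (13763276554/3721945539)*869 = 11960287325426/3721945539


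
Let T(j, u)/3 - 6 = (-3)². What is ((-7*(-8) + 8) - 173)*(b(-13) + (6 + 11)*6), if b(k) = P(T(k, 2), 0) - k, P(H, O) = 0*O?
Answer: -12535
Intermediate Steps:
T(j, u) = 45 (T(j, u) = 18 + 3*(-3)² = 18 + 3*9 = 18 + 27 = 45)
P(H, O) = 0
b(k) = -k (b(k) = 0 - k = -k)
((-7*(-8) + 8) - 173)*(b(-13) + (6 + 11)*6) = ((-7*(-8) + 8) - 173)*(-1*(-13) + (6 + 11)*6) = ((56 + 8) - 173)*(13 + 17*6) = (64 - 173)*(13 + 102) = -109*115 = -12535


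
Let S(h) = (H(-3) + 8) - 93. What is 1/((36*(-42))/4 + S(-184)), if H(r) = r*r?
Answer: -1/454 ≈ -0.0022026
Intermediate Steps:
H(r) = r²
S(h) = -76 (S(h) = ((-3)² + 8) - 93 = (9 + 8) - 93 = 17 - 93 = -76)
1/((36*(-42))/4 + S(-184)) = 1/((36*(-42))/4 - 76) = 1/(-1512*¼ - 76) = 1/(-378 - 76) = 1/(-454) = -1/454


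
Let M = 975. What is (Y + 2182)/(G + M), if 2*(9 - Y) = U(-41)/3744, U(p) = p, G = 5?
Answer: 16406249/7338240 ≈ 2.2357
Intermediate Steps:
Y = 67433/7488 (Y = 9 - (-41)/(2*3744) = 9 - 1/2*(-41/3744) = 9 + 41/7488 = 67433/7488 ≈ 9.0055)
(Y + 2182)/(G + M) = (67433/7488 + 2182)/(5 + 975) = (16406249/7488)/980 = (16406249/7488)*(1/980) = 16406249/7338240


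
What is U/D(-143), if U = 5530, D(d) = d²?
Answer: 5530/20449 ≈ 0.27043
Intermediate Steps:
U/D(-143) = 5530/((-143)²) = 5530/20449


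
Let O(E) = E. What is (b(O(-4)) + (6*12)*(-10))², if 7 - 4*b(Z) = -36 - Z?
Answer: 8071281/16 ≈ 5.0446e+5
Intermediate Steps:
b(Z) = 43/4 + Z/4 (b(Z) = 7/4 - (-36 - Z)/4 = 7/4 + (9 + Z/4) = 43/4 + Z/4)
(b(O(-4)) + (6*12)*(-10))² = ((43/4 + (¼)*(-4)) + (6*12)*(-10))² = ((43/4 - 1) + 72*(-10))² = (39/4 - 720)² = (-2841/4)² = 8071281/16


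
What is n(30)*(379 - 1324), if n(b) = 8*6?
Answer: -45360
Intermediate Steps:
n(b) = 48
n(30)*(379 - 1324) = 48*(379 - 1324) = 48*(-945) = -45360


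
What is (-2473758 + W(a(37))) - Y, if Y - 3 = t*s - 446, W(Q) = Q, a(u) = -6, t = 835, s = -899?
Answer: -1722656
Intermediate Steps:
Y = -751108 (Y = 3 + (835*(-899) - 446) = 3 + (-750665 - 446) = 3 - 751111 = -751108)
(-2473758 + W(a(37))) - Y = (-2473758 - 6) - 1*(-751108) = -2473764 + 751108 = -1722656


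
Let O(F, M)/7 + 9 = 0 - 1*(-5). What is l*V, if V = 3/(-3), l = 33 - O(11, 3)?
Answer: -61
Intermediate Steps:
O(F, M) = -28 (O(F, M) = -63 + 7*(0 - 1*(-5)) = -63 + 7*(0 + 5) = -63 + 7*5 = -63 + 35 = -28)
l = 61 (l = 33 - 1*(-28) = 33 + 28 = 61)
V = -1 (V = 3*(-⅓) = -1)
l*V = 61*(-1) = -61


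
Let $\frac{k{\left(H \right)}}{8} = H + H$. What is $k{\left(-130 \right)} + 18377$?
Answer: $16297$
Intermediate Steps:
$k{\left(H \right)} = 16 H$ ($k{\left(H \right)} = 8 \left(H + H\right) = 8 \cdot 2 H = 16 H$)
$k{\left(-130 \right)} + 18377 = 16 \left(-130\right) + 18377 = -2080 + 18377 = 16297$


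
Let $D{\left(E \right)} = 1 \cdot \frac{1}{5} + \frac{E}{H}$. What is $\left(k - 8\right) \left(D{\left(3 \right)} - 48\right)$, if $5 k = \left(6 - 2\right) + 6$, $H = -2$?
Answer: $\frac{1479}{5} \approx 295.8$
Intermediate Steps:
$k = 2$ ($k = \frac{\left(6 - 2\right) + 6}{5} = \frac{4 + 6}{5} = \frac{1}{5} \cdot 10 = 2$)
$D{\left(E \right)} = \frac{1}{5} - \frac{E}{2}$ ($D{\left(E \right)} = 1 \cdot \frac{1}{5} + \frac{E}{-2} = 1 \cdot \frac{1}{5} + E \left(- \frac{1}{2}\right) = \frac{1}{5} - \frac{E}{2}$)
$\left(k - 8\right) \left(D{\left(3 \right)} - 48\right) = \left(2 - 8\right) \left(\left(\frac{1}{5} - \frac{3}{2}\right) - 48\right) = - 6 \left(- \frac{13}{10} - 48\right) = \left(-6\right) \left(- \frac{493}{10}\right) = \frac{1479}{5}$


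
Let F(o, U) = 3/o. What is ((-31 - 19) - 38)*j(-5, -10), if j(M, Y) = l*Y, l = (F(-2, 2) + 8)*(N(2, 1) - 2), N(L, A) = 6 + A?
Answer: 28600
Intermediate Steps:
l = 65/2 (l = (3/(-2) + 8)*((6 + 1) - 2) = (3*(-½) + 8)*(7 - 2) = (-3/2 + 8)*5 = (13/2)*5 = 65/2 ≈ 32.500)
j(M, Y) = 65*Y/2
((-31 - 19) - 38)*j(-5, -10) = ((-31 - 19) - 38)*((65/2)*(-10)) = (-50 - 38)*(-325) = -88*(-325) = 28600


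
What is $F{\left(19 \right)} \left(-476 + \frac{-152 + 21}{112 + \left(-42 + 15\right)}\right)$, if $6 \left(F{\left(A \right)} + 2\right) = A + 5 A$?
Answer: $- \frac{40591}{5} \approx -8118.2$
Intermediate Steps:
$F{\left(A \right)} = -2 + A$ ($F{\left(A \right)} = -2 + \frac{A + 5 A}{6} = -2 + \frac{6 A}{6} = -2 + A$)
$F{\left(19 \right)} \left(-476 + \frac{-152 + 21}{112 + \left(-42 + 15\right)}\right) = \left(-2 + 19\right) \left(-476 + \frac{-152 + 21}{112 + \left(-42 + 15\right)}\right) = 17 \left(-476 - \frac{131}{112 - 27}\right) = 17 \left(-476 - \frac{131}{85}\right) = 17 \left(- \frac{40591}{85}\right) = - \frac{40591}{5}$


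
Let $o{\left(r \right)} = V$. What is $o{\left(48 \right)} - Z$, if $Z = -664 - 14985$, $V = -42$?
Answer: $15607$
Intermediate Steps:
$o{\left(r \right)} = -42$
$Z = -15649$
$o{\left(48 \right)} - Z = -42 - -15649 = -42 + 15649 = 15607$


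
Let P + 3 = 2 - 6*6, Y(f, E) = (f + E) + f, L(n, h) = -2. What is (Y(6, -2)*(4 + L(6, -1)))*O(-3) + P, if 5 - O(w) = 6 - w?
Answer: -117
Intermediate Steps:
O(w) = -1 + w (O(w) = 5 - (6 - w) = 5 + (-6 + w) = -1 + w)
Y(f, E) = E + 2*f (Y(f, E) = (E + f) + f = E + 2*f)
P = -37 (P = -3 + (2 - 6*6) = -3 + (2 - 36) = -3 - 34 = -37)
(Y(6, -2)*(4 + L(6, -1)))*O(-3) + P = ((-2 + 2*6)*(4 - 2))*(-1 - 3) - 37 = ((-2 + 12)*2)*(-4) - 37 = (10*2)*(-4) - 37 = 20*(-4) - 37 = -80 - 37 = -117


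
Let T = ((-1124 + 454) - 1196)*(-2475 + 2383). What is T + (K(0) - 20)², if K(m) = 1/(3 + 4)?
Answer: 8431249/49 ≈ 1.7207e+5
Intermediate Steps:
T = 171672 (T = (-670 - 1196)*(-92) = -1866*(-92) = 171672)
K(m) = ⅐ (K(m) = 1/7 = ⅐)
T + (K(0) - 20)² = 171672 + (⅐ - 20)² = 171672 + (-139/7)² = 171672 + 19321/49 = 8431249/49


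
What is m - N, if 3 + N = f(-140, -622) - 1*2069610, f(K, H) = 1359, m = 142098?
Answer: 2210352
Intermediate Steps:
N = -2068254 (N = -3 + (1359 - 1*2069610) = -3 + (1359 - 2069610) = -3 - 2068251 = -2068254)
m - N = 142098 - 1*(-2068254) = 142098 + 2068254 = 2210352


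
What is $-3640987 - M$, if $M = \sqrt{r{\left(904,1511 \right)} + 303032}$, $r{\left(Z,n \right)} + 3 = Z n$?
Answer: $-3640987 - \sqrt{1668973} \approx -3.6423 \cdot 10^{6}$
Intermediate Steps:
$r{\left(Z,n \right)} = -3 + Z n$
$M = \sqrt{1668973}$ ($M = \sqrt{\left(-3 + 904 \cdot 1511\right) + 303032} = \sqrt{\left(-3 + 1365944\right) + 303032} = \sqrt{1365941 + 303032} = \sqrt{1668973} \approx 1291.9$)
$-3640987 - M = -3640987 - \sqrt{1668973}$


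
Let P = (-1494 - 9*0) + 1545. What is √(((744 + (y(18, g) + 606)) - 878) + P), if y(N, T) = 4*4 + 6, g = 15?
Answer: √545 ≈ 23.345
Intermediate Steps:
y(N, T) = 22 (y(N, T) = 16 + 6 = 22)
P = 51 (P = (-1494 + 0) + 1545 = -1494 + 1545 = 51)
√(((744 + (y(18, g) + 606)) - 878) + P) = √(((744 + (22 + 606)) - 878) + 51) = √(((744 + 628) - 878) + 51) = √((1372 - 878) + 51) = √(494 + 51) = √545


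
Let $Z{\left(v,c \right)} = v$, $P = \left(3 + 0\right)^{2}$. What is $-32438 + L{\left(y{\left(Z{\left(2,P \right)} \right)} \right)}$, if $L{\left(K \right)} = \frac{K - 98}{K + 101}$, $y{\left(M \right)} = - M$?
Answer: $- \frac{3211462}{99} \approx -32439.0$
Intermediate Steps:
$P = 9$ ($P = 3^{2} = 9$)
$L{\left(K \right)} = \frac{-98 + K}{101 + K}$
$-32438 + L{\left(y{\left(Z{\left(2,P \right)} \right)} \right)} = -32438 + \frac{-98 - 2}{101 - 2} = -32438 + \frac{1}{99} \left(-100\right) = -32438 - \frac{100}{99} = - \frac{3211462}{99}$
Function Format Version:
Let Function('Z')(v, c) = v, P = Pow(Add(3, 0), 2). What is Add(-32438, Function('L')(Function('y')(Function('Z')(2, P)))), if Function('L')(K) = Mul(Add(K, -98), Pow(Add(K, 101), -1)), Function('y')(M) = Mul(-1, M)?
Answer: Rational(-3211462, 99) ≈ -32439.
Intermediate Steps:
P = 9 (P = Pow(3, 2) = 9)
Function('L')(K) = Mul(Pow(Add(101, K), -1), Add(-98, K)) (Function('L')(K) = Mul(Add(-98, K), Pow(Add(101, K), -1)) = Mul(Pow(Add(101, K), -1), Add(-98, K)))
Add(-32438, Function('L')(Function('y')(Function('Z')(2, P)))) = Add(-32438, Mul(Pow(Add(101, Mul(-1, 2)), -1), Add(-98, Mul(-1, 2)))) = Add(-32438, Mul(Pow(Add(101, -2), -1), Add(-98, -2))) = Add(-32438, Mul(Pow(99, -1), -100)) = Add(-32438, Mul(Rational(1, 99), -100)) = Add(-32438, Rational(-100, 99)) = Rational(-3211462, 99)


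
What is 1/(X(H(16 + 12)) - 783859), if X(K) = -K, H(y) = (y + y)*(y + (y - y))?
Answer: -1/785427 ≈ -1.2732e-6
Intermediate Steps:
H(y) = 2*y² (H(y) = (2*y)*(y + 0) = (2*y)*y = 2*y²)
1/(X(H(16 + 12)) - 783859) = 1/(-2*(16 + 12)² - 783859) = 1/(-2*28² - 783859) = 1/(-2*784 - 783859) = 1/(-1*1568 - 783859) = 1/(-1568 - 783859) = 1/(-785427) = -1/785427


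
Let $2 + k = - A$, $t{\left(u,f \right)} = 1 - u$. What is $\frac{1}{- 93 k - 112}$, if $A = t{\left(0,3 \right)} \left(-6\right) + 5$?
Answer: $- \frac{1}{19} \approx -0.052632$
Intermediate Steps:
$A = -1$ ($A = \left(1 - 0\right) \left(-6\right) + 5 = \left(1 + 0\right) \left(-6\right) + 5 = 1 \left(-6\right) + 5 = -6 + 5 = -1$)
$k = -1$ ($k = -2 - -1 = -2 + 1 = -1$)
$\frac{1}{- 93 k - 112} = \frac{1}{\left(-93\right) \left(-1\right) - 112} = \frac{1}{93 - 112} = \frac{1}{-19} = - \frac{1}{19}$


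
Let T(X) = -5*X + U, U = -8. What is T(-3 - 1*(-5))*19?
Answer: -342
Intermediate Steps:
T(X) = -8 - 5*X (T(X) = -5*X - 8 = -8 - 5*X)
T(-3 - 1*(-5))*19 = (-8 - 5*(-3 - 1*(-5)))*19 = (-8 - 5*(-3 + 5))*19 = (-8 - 5*2)*19 = (-8 - 10)*19 = -18*19 = -342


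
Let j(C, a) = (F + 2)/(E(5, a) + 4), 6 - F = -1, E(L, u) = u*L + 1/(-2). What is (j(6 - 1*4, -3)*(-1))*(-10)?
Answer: -180/23 ≈ -7.8261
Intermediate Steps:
E(L, u) = -1/2 + L*u (E(L, u) = L*u - 1/2 = -1/2 + L*u)
F = 7 (F = 6 - 1*(-1) = 6 + 1 = 7)
j(C, a) = 9/(7/2 + 5*a) (j(C, a) = (7 + 2)/((-1/2 + 5*a) + 4) = 9/(7/2 + 5*a))
(j(6 - 1*4, -3)*(-1))*(-10) = ((18/(7 + 10*(-3)))*(-1))*(-10) = ((18/(7 - 30))*(-1))*(-10) = ((18/(-23))*(-1))*(-10) = ((18*(-1/23))*(-1))*(-10) = -18/23*(-1)*(-10) = (18/23)*(-10) = -180/23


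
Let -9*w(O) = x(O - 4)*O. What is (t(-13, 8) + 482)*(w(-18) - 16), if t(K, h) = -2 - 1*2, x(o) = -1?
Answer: -8604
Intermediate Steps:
t(K, h) = -4 (t(K, h) = -2 - 2 = -4)
w(O) = O/9 (w(O) = -(-1)*O/9 = O/9)
(t(-13, 8) + 482)*(w(-18) - 16) = (-4 + 482)*((⅑)*(-18) - 16) = 478*(-2 - 16) = 478*(-18) = -8604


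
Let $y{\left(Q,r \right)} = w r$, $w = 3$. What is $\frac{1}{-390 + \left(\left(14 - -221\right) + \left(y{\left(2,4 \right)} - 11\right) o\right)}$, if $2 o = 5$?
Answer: $- \frac{2}{305} \approx -0.0065574$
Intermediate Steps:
$o = \frac{5}{2}$ ($o = \frac{1}{2} \cdot 5 = \frac{5}{2} \approx 2.5$)
$y{\left(Q,r \right)} = 3 r$
$\frac{1}{-390 + \left(\left(14 - -221\right) + \left(y{\left(2,4 \right)} - 11\right) o\right)} = \frac{1}{-390 + \left(\left(14 - -221\right) + \left(3 \cdot 4 - 11\right) \frac{5}{2}\right)} = \frac{1}{-390 + \left(\left(14 + 221\right) + \left(12 - 11\right) \frac{5}{2}\right)} = \frac{1}{-390 + \left(235 + 1 \cdot \frac{5}{2}\right)} = \frac{1}{-390 + \left(235 + \frac{5}{2}\right)} = \frac{1}{-390 + \frac{475}{2}} = \frac{1}{- \frac{305}{2}} = - \frac{2}{305}$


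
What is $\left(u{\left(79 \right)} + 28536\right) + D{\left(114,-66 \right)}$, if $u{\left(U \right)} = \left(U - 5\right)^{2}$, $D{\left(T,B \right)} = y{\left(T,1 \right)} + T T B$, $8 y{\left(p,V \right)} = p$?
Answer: $- \frac{3294839}{4} \approx -8.2371 \cdot 10^{5}$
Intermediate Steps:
$y{\left(p,V \right)} = \frac{p}{8}$
$D{\left(T,B \right)} = \frac{T}{8} + B T^{2}$ ($D{\left(T,B \right)} = \frac{T}{8} + T T B = \frac{T}{8} + T B T = \frac{T}{8} + B T^{2}$)
$u{\left(U \right)} = \left(-5 + U\right)^{2}$
$\left(u{\left(79 \right)} + 28536\right) + D{\left(114,-66 \right)} = \left(\left(-5 + 79\right)^{2} + 28536\right) + 114 \left(\frac{1}{8} - 7524\right) = \left(74^{2} + 28536\right) + 114 \left(\frac{1}{8} - 7524\right) = \left(5476 + 28536\right) + 114 \left(- \frac{60191}{8}\right) = 34012 - \frac{3430887}{4} = - \frac{3294839}{4}$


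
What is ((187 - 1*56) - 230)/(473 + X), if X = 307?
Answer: -33/260 ≈ -0.12692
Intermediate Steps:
((187 - 1*56) - 230)/(473 + X) = ((187 - 1*56) - 230)/(473 + 307) = ((187 - 56) - 230)/780 = (131 - 230)*(1/780) = -99*1/780 = -33/260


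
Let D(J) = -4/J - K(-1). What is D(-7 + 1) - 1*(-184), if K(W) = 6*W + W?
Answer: 575/3 ≈ 191.67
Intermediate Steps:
K(W) = 7*W
D(J) = 7 - 4/J (D(J) = -4/J - 7*(-1) = -4/J - 1*(-7) = -4/J + 7 = 7 - 4/J)
D(-7 + 1) - 1*(-184) = (7 - 4/(-7 + 1)) - 1*(-184) = (7 - 4/(-6)) + 184 = (7 - 4*(-⅙)) + 184 = (7 + ⅔) + 184 = 23/3 + 184 = 575/3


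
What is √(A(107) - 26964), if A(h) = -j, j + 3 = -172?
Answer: I*√26789 ≈ 163.67*I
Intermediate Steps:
j = -175 (j = -3 - 172 = -175)
A(h) = 175 (A(h) = -1*(-175) = 175)
√(A(107) - 26964) = √(175 - 26964) = √(-26789) = I*√26789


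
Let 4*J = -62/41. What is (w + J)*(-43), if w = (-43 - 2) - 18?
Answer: 223471/82 ≈ 2725.3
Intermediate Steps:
J = -31/82 (J = (-62/41)/4 = (-62*1/41)/4 = (¼)*(-62/41) = -31/82 ≈ -0.37805)
w = -63 (w = -45 - 18 = -63)
(w + J)*(-43) = (-63 - 31/82)*(-43) = -5197/82*(-43) = 223471/82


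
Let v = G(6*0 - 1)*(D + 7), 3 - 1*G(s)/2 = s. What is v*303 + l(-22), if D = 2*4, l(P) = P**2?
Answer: 36844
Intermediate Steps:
D = 8
G(s) = 6 - 2*s
v = 120 (v = (6 - 2*(6*0 - 1))*(8 + 7) = (6 - 2*(0 - 1))*15 = (6 - 2*(-1))*15 = (6 + 2)*15 = 8*15 = 120)
v*303 + l(-22) = 120*303 + (-22)**2 = 36360 + 484 = 36844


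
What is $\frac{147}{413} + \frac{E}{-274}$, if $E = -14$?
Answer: $\frac{3290}{8083} \approx 0.40703$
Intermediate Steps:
$\frac{147}{413} + \frac{E}{-274} = \frac{147}{413} - \frac{14}{-274} = 147 \cdot \frac{1}{413} - - \frac{7}{137} = \frac{21}{59} + \frac{7}{137} = \frac{3290}{8083}$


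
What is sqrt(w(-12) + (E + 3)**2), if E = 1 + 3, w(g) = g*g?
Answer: sqrt(193) ≈ 13.892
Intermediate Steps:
w(g) = g**2
E = 4
sqrt(w(-12) + (E + 3)**2) = sqrt((-12)**2 + (4 + 3)**2) = sqrt(144 + 7**2) = sqrt(144 + 49) = sqrt(193)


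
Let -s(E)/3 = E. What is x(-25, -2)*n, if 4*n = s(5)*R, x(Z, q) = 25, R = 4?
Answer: -375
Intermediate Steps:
s(E) = -3*E
n = -15 (n = (-3*5*4)/4 = (-15*4)/4 = (¼)*(-60) = -15)
x(-25, -2)*n = 25*(-15) = -375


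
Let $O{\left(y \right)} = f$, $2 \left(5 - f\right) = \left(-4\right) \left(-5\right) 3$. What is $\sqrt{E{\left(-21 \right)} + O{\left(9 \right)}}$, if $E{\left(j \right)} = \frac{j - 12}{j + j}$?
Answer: $\frac{i \sqrt{4746}}{14} \approx 4.9208 i$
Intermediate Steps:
$E{\left(j \right)} = \frac{-12 + j}{2 j}$
$f = -25$ ($f = 5 - \frac{\left(-4\right) \left(-5\right) 3}{2} = 5 - \frac{20 \cdot 3}{2} = 5 - 30 = -25$)
$O{\left(y \right)} = -25$
$\sqrt{E{\left(-21 \right)} + O{\left(9 \right)}} = \sqrt{\frac{-12 - 21}{2 \left(-21\right)} - 25} = \sqrt{\frac{1}{2} \left(- \frac{1}{21}\right) \left(-33\right) - 25} = \sqrt{\frac{11}{14} - 25} = \sqrt{- \frac{339}{14}} = \frac{i \sqrt{4746}}{14}$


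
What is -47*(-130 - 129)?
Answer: 12173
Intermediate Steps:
-47*(-130 - 129) = -47*(-259) = 12173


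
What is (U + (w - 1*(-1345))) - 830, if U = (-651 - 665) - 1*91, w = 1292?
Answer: 400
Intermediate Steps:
U = -1407 (U = -1316 - 91 = -1407)
(U + (w - 1*(-1345))) - 830 = (-1407 + (1292 - 1*(-1345))) - 830 = (-1407 + (1292 + 1345)) - 830 = (-1407 + 2637) - 830 = 1230 - 830 = 400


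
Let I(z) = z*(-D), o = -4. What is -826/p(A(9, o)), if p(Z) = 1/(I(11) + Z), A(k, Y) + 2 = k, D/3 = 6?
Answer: 157766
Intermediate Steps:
D = 18 (D = 3*6 = 18)
A(k, Y) = -2 + k
I(z) = -18*z (I(z) = z*(-1*18) = z*(-18) = -18*z)
p(Z) = 1/(-198 + Z) (p(Z) = 1/(-18*11 + Z) = 1/(-198 + Z))
-826/p(A(9, o)) = -826/(1/(-198 + (-2 + 9))) = -826/(1/(-198 + 7)) = -826/(1/(-191)) = -826/(-1/191) = -826*(-191) = 157766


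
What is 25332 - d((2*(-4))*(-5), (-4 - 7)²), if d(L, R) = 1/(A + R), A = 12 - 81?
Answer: 1317263/52 ≈ 25332.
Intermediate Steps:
A = -69
d(L, R) = 1/(-69 + R)
25332 - d((2*(-4))*(-5), (-4 - 7)²) = 25332 - 1/(-69 + (-4 - 7)²) = 25332 - 1/(-69 + (-11)²) = 25332 - 1/(-69 + 121) = 25332 - 1/52 = 1317263/52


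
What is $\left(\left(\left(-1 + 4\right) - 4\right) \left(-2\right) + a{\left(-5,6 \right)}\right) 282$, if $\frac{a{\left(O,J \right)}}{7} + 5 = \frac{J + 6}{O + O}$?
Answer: $- \frac{58374}{5} \approx -11675.0$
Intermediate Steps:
$a{\left(O,J \right)} = -35 + \frac{7 \left(6 + J\right)}{2 O}$ ($a{\left(O,J \right)} = -35 + 7 \frac{J + 6}{O + O} = -35 + 7 \frac{6 + J}{2 O} = -35 + \frac{7 \left(6 + J\right)}{2 O}$)
$\left(\left(\left(-1 + 4\right) - 4\right) \left(-2\right) + a{\left(-5,6 \right)}\right) 282 = \left(\left(\left(-1 + 4\right) - 4\right) \left(-2\right) + \frac{7 \left(6 + 6 - -50\right)}{2 \left(-5\right)}\right) 282 = \left(\left(3 - 4\right) \left(-2\right) + \frac{7}{2} \left(- \frac{1}{5}\right) \left(6 + 6 + 50\right)\right) 282 = \left(\left(-1\right) \left(-2\right) + \frac{7}{2} \left(- \frac{1}{5}\right) 62\right) 282 = \left(2 - \frac{217}{5}\right) 282 = \left(- \frac{207}{5}\right) 282 = - \frac{58374}{5}$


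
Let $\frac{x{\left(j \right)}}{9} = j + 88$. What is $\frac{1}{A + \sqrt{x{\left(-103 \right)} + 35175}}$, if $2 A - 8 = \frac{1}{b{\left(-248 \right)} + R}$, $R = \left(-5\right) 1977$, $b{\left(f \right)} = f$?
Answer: $- \frac{547607586}{4794911226757} + \frac{1642843024 \sqrt{2190}}{14384733680271} \approx 0.0052304$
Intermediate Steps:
$R = -9885$
$x{\left(j \right)} = 792 + 9 j$ ($x{\left(j \right)} = 9 \left(j + 88\right) = 9 \left(88 + j\right) = 792 + 9 j$)
$A = \frac{81063}{20266}$ ($A = 4 + \frac{1}{2 \left(-248 - 9885\right)} = 4 + \frac{1}{2 \left(-10133\right)} = 4 + \frac{1}{2} \left(- \frac{1}{10133}\right) = 4 - \frac{1}{20266} = \frac{81063}{20266} \approx 4.0$)
$\frac{1}{A + \sqrt{x{\left(-103 \right)} + 35175}} = \frac{1}{\frac{81063}{20266} + \sqrt{\left(792 + 9 \left(-103\right)\right) + 35175}} = \frac{1}{\frac{81063}{20266} + \sqrt{\left(792 - 927\right) + 35175}} = \frac{1}{\frac{81063}{20266} + \sqrt{-135 + 35175}} = \frac{1}{\frac{81063}{20266} + \sqrt{35040}} = \frac{1}{\frac{81063}{20266} + 4 \sqrt{2190}}$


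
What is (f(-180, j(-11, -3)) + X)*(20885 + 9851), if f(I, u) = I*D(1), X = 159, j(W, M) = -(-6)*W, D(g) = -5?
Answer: 32549424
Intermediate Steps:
j(W, M) = 6*W
f(I, u) = -5*I (f(I, u) = I*(-5) = -5*I)
(f(-180, j(-11, -3)) + X)*(20885 + 9851) = (-5*(-180) + 159)*(20885 + 9851) = (900 + 159)*30736 = 1059*30736 = 32549424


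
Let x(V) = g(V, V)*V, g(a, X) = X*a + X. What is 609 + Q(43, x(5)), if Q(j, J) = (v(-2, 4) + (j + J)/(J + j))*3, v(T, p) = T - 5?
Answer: 591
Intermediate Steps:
g(a, X) = X + X*a
x(V) = V**2*(1 + V) (x(V) = (V*(1 + V))*V = V**2*(1 + V))
v(T, p) = -5 + T
Q(j, J) = -18 (Q(j, J) = ((-5 - 2) + (j + J)/(J + j))*3 = (-7 + (J + j)/(J + j))*3 = (-7 + 1)*3 = -6*3 = -18)
609 + Q(43, x(5)) = 609 - 18 = 591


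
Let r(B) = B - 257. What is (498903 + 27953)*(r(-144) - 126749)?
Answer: -66989740400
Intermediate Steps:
r(B) = -257 + B
(498903 + 27953)*(r(-144) - 126749) = (498903 + 27953)*((-257 - 144) - 126749) = 526856*(-401 - 126749) = 526856*(-127150) = -66989740400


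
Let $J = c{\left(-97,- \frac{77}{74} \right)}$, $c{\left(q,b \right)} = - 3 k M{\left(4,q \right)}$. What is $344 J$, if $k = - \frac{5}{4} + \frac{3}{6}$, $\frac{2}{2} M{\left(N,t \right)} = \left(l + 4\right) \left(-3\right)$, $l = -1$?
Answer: $-6966$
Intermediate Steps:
$M{\left(N,t \right)} = -9$ ($M{\left(N,t \right)} = \left(-1 + 4\right) \left(-3\right) = 3 \left(-3\right) = -9$)
$k = - \frac{3}{4}$ ($k = \left(-5\right) \frac{1}{4} + 3 \cdot \frac{1}{6} = - \frac{5}{4} + \frac{1}{2} = - \frac{3}{4} \approx -0.75$)
$c{\left(q,b \right)} = - \frac{81}{4}$ ($c{\left(q,b \right)} = \left(-3\right) \left(- \frac{3}{4}\right) \left(-9\right) = \frac{9}{4} \left(-9\right) = - \frac{81}{4}$)
$J = - \frac{81}{4} \approx -20.25$
$344 J = 344 \left(- \frac{81}{4}\right) = -6966$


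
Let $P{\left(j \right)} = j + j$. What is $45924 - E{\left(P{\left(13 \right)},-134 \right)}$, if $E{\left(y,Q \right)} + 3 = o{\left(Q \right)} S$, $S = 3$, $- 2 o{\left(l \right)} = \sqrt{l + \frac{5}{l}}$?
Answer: $45927 + \frac{3 i \sqrt{2406774}}{268} \approx 45927.0 + 17.366 i$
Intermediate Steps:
$o{\left(l \right)} = - \frac{\sqrt{l + \frac{5}{l}}}{2}$
$P{\left(j \right)} = 2 j$
$E{\left(y,Q \right)} = -3 - \frac{3 \sqrt{Q + \frac{5}{Q}}}{2}$ ($E{\left(y,Q \right)} = -3 + - \frac{\sqrt{Q + \frac{5}{Q}}}{2} \cdot 3 = -3 - \frac{3 \sqrt{Q + \frac{5}{Q}}}{2}$)
$45924 - E{\left(P{\left(13 \right)},-134 \right)} = 45924 - \left(-3 - \frac{3 \sqrt{-134 + \frac{5}{-134}}}{2}\right) = 45924 - \left(-3 - \frac{3 \sqrt{-134 + 5 \left(- \frac{1}{134}\right)}}{2}\right) = 45924 - \left(-3 - \frac{3 \sqrt{-134 - \frac{5}{134}}}{2}\right) = 45924 - \left(-3 - \frac{3 \sqrt{- \frac{17961}{134}}}{2}\right) = 45924 - \left(-3 - \frac{3 \frac{i \sqrt{2406774}}{134}}{2}\right) = 45924 - \left(-3 - \frac{3 i \sqrt{2406774}}{268}\right) = 45924 + \left(3 + \frac{3 i \sqrt{2406774}}{268}\right) = 45927 + \frac{3 i \sqrt{2406774}}{268}$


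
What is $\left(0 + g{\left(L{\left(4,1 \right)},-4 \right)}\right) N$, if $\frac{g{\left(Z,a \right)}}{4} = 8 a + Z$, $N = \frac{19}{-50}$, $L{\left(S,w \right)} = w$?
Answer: $\frac{1178}{25} \approx 47.12$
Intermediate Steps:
$N = - \frac{19}{50}$ ($N = 19 \left(- \frac{1}{50}\right) = - \frac{19}{50} \approx -0.38$)
$g{\left(Z,a \right)} = 4 Z + 32 a$ ($g{\left(Z,a \right)} = 4 \left(8 a + Z\right) = 4 \left(Z + 8 a\right) = 4 Z + 32 a$)
$\left(0 + g{\left(L{\left(4,1 \right)},-4 \right)}\right) N = \left(0 + \left(4 \cdot 1 + 32 \left(-4\right)\right)\right) \left(- \frac{19}{50}\right) = \left(0 + \left(4 - 128\right)\right) \left(- \frac{19}{50}\right) = \left(0 - 124\right) \left(- \frac{19}{50}\right) = \left(-124\right) \left(- \frac{19}{50}\right) = \frac{1178}{25}$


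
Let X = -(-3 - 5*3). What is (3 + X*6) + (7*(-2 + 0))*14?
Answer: -85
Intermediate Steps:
X = 18 (X = -(-3 - 15) = -1*(-18) = 18)
(3 + X*6) + (7*(-2 + 0))*14 = (3 + 18*6) + (7*(-2 + 0))*14 = (3 + 108) + (7*(-2))*14 = 111 - 14*14 = 111 - 196 = -85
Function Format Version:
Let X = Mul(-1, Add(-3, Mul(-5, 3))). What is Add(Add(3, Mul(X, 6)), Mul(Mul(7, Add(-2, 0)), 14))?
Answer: -85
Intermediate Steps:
X = 18 (X = Mul(-1, Add(-3, -15)) = Mul(-1, -18) = 18)
Add(Add(3, Mul(X, 6)), Mul(Mul(7, Add(-2, 0)), 14)) = Add(Add(3, Mul(18, 6)), Mul(Mul(7, Add(-2, 0)), 14)) = Add(Add(3, 108), Mul(Mul(7, -2), 14)) = Add(111, Mul(-14, 14)) = Add(111, -196) = -85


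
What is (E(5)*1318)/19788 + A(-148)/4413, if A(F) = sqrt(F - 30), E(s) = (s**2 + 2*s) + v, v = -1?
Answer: 659/291 + I*sqrt(178)/4413 ≈ 2.2646 + 0.0030233*I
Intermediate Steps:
E(s) = -1 + s**2 + 2*s (E(s) = (s**2 + 2*s) - 1 = -1 + s**2 + 2*s)
A(F) = sqrt(-30 + F)
(E(5)*1318)/19788 + A(-148)/4413 = ((-1 + 5**2 + 2*5)*1318)/19788 + sqrt(-30 - 148)/4413 = ((-1 + 25 + 10)*1318)*(1/19788) + sqrt(-178)*(1/4413) = (34*1318)*(1/19788) + (I*sqrt(178))*(1/4413) = 44812*(1/19788) + I*sqrt(178)/4413 = 659/291 + I*sqrt(178)/4413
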